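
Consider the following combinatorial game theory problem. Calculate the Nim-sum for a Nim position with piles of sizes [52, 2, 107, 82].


We need the XOR (exclusive or) of all pile sizes.
After XOR-ing pile 1 (size 52): 0 XOR 52 = 52
After XOR-ing pile 2 (size 2): 52 XOR 2 = 54
After XOR-ing pile 3 (size 107): 54 XOR 107 = 93
After XOR-ing pile 4 (size 82): 93 XOR 82 = 15
The Nim-value of this position is 15.

15


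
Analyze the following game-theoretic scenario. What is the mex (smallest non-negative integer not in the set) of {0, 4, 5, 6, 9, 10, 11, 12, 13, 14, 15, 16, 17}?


Set = {0, 4, 5, 6, 9, 10, 11, 12, 13, 14, 15, 16, 17}
0 is in the set.
1 is NOT in the set. This is the mex.
mex = 1

1


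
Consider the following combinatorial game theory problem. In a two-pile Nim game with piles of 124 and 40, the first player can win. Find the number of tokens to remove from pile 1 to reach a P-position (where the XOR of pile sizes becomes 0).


Piles: 124 and 40
Current XOR: 124 XOR 40 = 84 (non-zero, so this is an N-position).
To make the XOR zero, we need to find a move that balances the piles.
For pile 1 (size 124): target = 124 XOR 84 = 40
We reduce pile 1 from 124 to 40.
Tokens removed: 124 - 40 = 84
Verification: 40 XOR 40 = 0

84


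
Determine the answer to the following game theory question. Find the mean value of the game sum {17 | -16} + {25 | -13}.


G1 = {17 | -16}, G2 = {25 | -13}
Each is a switch {a | b} with numbers a > b; its mean value is (a + b)/2, and mean value is additive over game sums: m(G1 + G2) = m(G1) + m(G2).
Mean of G1 = (17 + (-16))/2 = 1/2 = 1/2
Mean of G2 = (25 + (-13))/2 = 12/2 = 6
Mean of G1 + G2 = 1/2 + 6 = 13/2

13/2


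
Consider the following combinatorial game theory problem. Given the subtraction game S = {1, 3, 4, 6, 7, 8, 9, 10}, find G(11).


The subtraction set is S = {1, 3, 4, 6, 7, 8, 9, 10}.
G(k) = mex{ G(k - s) : s in S, s <= k }. We compute iteratively: G(0) = 0.
G(1) = mex({0}) = 1
G(2) = mex({1}) = 0
G(3) = mex({0}) = 1
G(4) = mex({0, 1}) = 2
G(5) = mex({0, 1, 2}) = 3
G(6) = mex({0, 1, 3}) = 2
G(7) = mex({0, 1, 2}) = 3
G(8) = mex({0, 1, 2, 3}) = 4
G(9) = mex({0, 1, 2, 3, 4}) = 5
G(10) = mex({0, 1, 2, 3, 5}) = 4
G(11) = mex({0, 1, 2, 3, 4}) = 5
Therefore G(11) = 5.

5


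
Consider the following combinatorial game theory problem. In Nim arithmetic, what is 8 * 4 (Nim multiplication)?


Nim multiplication is bilinear over XOR: (u XOR v) * w = (u*w) XOR (v*w).
So we split each operand into its bit components and XOR the pairwise Nim products.
8 = 8 (as XOR of powers of 2).
4 = 4 (as XOR of powers of 2).
Using the standard Nim-product table on single bits:
  2*2 = 3,   2*4 = 8,   2*8 = 12,
  4*4 = 6,   4*8 = 11,  8*8 = 13,
and  1*x = x (identity), k*l = l*k (commutative).
Pairwise Nim products:
  8 * 4 = 11
XOR them: 11 = 11.
Result: 8 * 4 = 11 (in Nim).

11


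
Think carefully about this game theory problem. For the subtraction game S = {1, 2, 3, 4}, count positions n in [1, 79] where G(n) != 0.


Subtraction set S = {1, 2, 3, 4}, so G(n) = n mod 5.
G(n) = 0 when n is a multiple of 5.
Multiples of 5 in [1, 79]: 15
N-positions (nonzero Grundy) = 79 - 15 = 64

64


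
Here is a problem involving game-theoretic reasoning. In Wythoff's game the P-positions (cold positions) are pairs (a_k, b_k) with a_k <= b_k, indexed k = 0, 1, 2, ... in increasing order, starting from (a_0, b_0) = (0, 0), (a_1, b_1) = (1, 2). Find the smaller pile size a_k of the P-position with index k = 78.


By Wythoff's theorem, a_k = floor(k * phi) and b_k = floor(k * phi^2) = a_k + k, where phi = (1 + sqrt(5))/2 is the golden ratio.
phi = (1 + sqrt(5))/2 = 1.618034
k = 78
k * phi = 78 * 1.618034 = 126.206651
a_78 = floor(k * phi) = 126

126


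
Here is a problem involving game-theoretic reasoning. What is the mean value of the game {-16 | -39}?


Game = {-16 | -39}, a switch {a | b} with numbers a > b.
Its thermograph has left wall a - t and right wall b + t, which meet at t = (a - b)/2, where both equal (a + b)/2. So the mast (mean value) is at (a + b)/2.
Mean = (-16 + (-39))/2 = -55/2 = -55/2

-55/2


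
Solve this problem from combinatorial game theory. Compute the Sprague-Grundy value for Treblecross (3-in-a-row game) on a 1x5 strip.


Treblecross: place X on empty cells; 3-in-a-row wins.
Playing within two cells of an existing X lets the opponent win at once, so sensible play treats the cells i-2..i+2 around each X as dead. The player left with no safe cell loses, so this is a normal-play take-away game on strips of safe cells.
Placing X at cell i (0-indexed) of a strip of k safe cells leaves independent strips of sizes max(0, i-2) and max(0, k-i-3). Hence G(k) = mex{ G(max(0,i-2)) XOR G(max(0,k-i-3)) : 0 <= i < k }, with G(0) = 0.
G(1): splits (0,0):0^0=0 -> mex({0}) = 1
G(2): splits (0,0):0^0=0 -> mex({0}) = 1
G(3): splits (0,0):0^0=0 -> mex({0}) = 1
G(4): splits (0,1):0^1=1 (0,0):0^0=0 -> mex({0, 1}) = 2
G(5): splits (0,2):0^1=1 (0,1):0^1=1 (0,0):0^0=0 -> mex({0, 1}) = 2
Therefore G(5) = 2.

2


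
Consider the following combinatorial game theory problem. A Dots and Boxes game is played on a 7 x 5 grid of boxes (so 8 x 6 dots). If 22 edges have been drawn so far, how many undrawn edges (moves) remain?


Grid: 7 x 5 boxes, i.e. 8 rows and 6 columns of dots.
Horizontal edges: (rows + 1) * cols = 8 * 5 = 40
Vertical edges: rows * (cols + 1) = 7 * 6 = 42
Total edges: 40 + 42 = 82
Edges drawn: 22
Remaining: 82 - 22 = 60

60


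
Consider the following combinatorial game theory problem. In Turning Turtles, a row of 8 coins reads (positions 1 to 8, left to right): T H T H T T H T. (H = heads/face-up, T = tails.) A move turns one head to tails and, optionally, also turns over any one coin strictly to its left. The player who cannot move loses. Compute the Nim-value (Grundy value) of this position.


Coins: T H T H T T H T
Key fact: a single head at position k behaves exactly like a Nim heap of size k (turning it to T and optionally flipping a coin at j < k corresponds to moving the heap from k to j, or to 0), and heads combine as a disjunctive sum (two heads at the same place would cancel, matching j XOR j = 0). So the Nim-value is the XOR of the 1-indexed positions of the heads.
Face-up positions (1-indexed): [2, 4, 7]
XOR 0 with 2: 0 XOR 2 = 2
XOR 2 with 4: 2 XOR 4 = 6
XOR 6 with 7: 6 XOR 7 = 1
Nim-value = 1

1


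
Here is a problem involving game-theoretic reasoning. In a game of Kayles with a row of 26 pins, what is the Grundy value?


Kayles: a move removes 1 or 2 adjacent pins from a contiguous row.
Removing pins from a row of k leaves two independent rows (a, b) with a + b = k - 1 (one pin) or a + b = k - 2 (two pins); an end removal gives a = 0.
By Sprague-Grundy, G(k) = mex{ G(a) XOR G(b) } over all these splits. G(0) = 0.
G(1): splits (0,0):0^0=0 -> mex({0}) = 1
G(2): splits (0,1):0^1=1 (0,0):0^0=0 -> mex({0, 1}) = 2
G(3): splits (0,2):0^2=2 (1,1):1^1=0 (0,1):0^1=1 -> mex({0, 1, 2}) = 3
G(4): splits (0,3):0^3=3 (1,2):1^2=3 (0,2):0^2=2 (1,1):1^1=0 -> mex({0, 2, 3}) = 1
G(5): splits (0,4):0^1=1 (1,3):1^3=2 (2,2):2^2=0 (0,3):0^3=3 (1,2):1^2=3 -> mex({0, 1, 2, 3}) = 4
G(6) = mex({0, 1, 2, 4}) = 3
G(7) = mex({0, 1, 3, 4, 5}) = 2
G(8) = mex({0, 2, 3, 5, 6}) = 1
G(9) = mex({0, 1, 2, 3, 6, 7}) = 4
G(10) = mex({0, 1, 3, 4, 5, 7}) = 2
G(11) = mex({0, 1, 2, 3, 4, 5}) = 6
G(12) = mex({0, 1, 2, 3, 5, 6, 7}) = 4
G(13) = mex({0, 2, 3, 4, 6, 7}) = 1
G(14) = mex({0, 1, 4, 5, 6, 7}) = 2
G(15) = mex({0, 1, 2, 3, 4, 5, 6}) = 7
G(16) = mex({0, 2, 3, 5, 6, 7}) = 1
G(17) = mex({0, 1, 2, 3, 5, 6, 7}) = 4
G(18) = mex({0, 1, 2, 4, 5, 6}) = 3
G(19) = mex({0, 1, 3, 4, 5, 7}) = 2
G(20) = mex({0, 2, 3, 4, 5, 6, 7}) = 1
G(21) = mex({0, 1, 2, 3, 5, 6, 7}) = 4
G(22) = mex({0, 1, 2, 3, 4, 5, 7}) = 6
G(23) = mex({0, 1, 2, 3, 4, 5, 6}) = 7
G(24) = mex({0, 1, 2, 3, 5, 6, 7}) = 4
G(25) = mex({0, 2, 3, 4, 6, 7}) = 1
G(26) = mex({0, 1, 3, 4, 5, 6, 7}) = 2
Therefore G(26) = 2.

2


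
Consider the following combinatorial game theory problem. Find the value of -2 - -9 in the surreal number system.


x = -2, y = -9
x - y = -2 - -9 = 7

7


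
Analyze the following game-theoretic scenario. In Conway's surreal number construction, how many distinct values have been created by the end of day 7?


Day 0: {|} = 0 is born. Count = 1.
Day n: the number of surreal numbers born by day n is 2^(n+1) - 1.
By day 0: 2^1 - 1 = 1
By day 1: 2^2 - 1 = 3
By day 2: 2^3 - 1 = 7
By day 3: 2^4 - 1 = 15
By day 4: 2^5 - 1 = 31
By day 5: 2^6 - 1 = 63
By day 6: 2^7 - 1 = 127
By day 7: 2^8 - 1 = 255
By day 7: 255 surreal numbers.

255


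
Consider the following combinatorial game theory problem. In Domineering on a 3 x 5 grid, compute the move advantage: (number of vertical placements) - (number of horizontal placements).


Board is 3 x 5 (rows x cols).
Left (vertical) placements: (rows-1) * cols = 2 * 5 = 10
Right (horizontal) placements: rows * (cols-1) = 3 * 4 = 12
Advantage = Left - Right = 10 - 12 = -2

-2


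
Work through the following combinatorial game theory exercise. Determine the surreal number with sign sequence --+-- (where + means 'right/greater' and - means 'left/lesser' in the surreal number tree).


Sign expansion: --+--
Rule: track bounds (lo, hi), initially (-inf, +inf). On '+', the current value becomes lo and we move to the simplest number in (value, hi): value + 1 if hi = +inf, otherwise the midpoint (value + hi)/2. On '-', the current value becomes hi and we move to value - 1 if lo = -inf, otherwise the midpoint (lo + value)/2.
Start at 0.
Step 1: sign = -, move left. Bounds: (-inf, 0). Value = -1
Step 2: sign = -, move left. Bounds: (-inf, -1). Value = -2
Step 3: sign = +, move right. Bounds: (-2, -1). Value = -3/2
Step 4: sign = -, move left. Bounds: (-2, -3/2). Value = -7/4
Step 5: sign = -, move left. Bounds: (-2, -7/4). Value = -15/8
The surreal number with sign expansion --+-- is -15/8.

-15/8


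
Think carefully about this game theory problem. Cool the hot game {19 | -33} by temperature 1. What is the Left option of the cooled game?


Original game: {19 | -33} (a switch {a | b} with a > b).
Cooling by t (for t below the temperature (a - b)/2 = 26) taxes each move by t: {a | b} cooled by t is {a - t | b + t}.
Cooling amount: t = 1
Cooled Left option: 19 - 1 = 18
Cooled Right option: -33 + 1 = -32
Cooled game: {18 | -32}
Left option = 18

18


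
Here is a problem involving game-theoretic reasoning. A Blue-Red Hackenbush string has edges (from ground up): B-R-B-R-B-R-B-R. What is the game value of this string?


Edges (from ground): B-R-B-R-B-R-B-R
By Berlekamp's sign-expansion rule, a Blue-Red Hackenbush stalk has the value of the surreal number whose sign sequence is the edge sequence with B -> + and R -> -.
Sign sequence: +-+-+-+-
Trace the sign expansion in the surreal number tree, starting from 0:
Edge 1: B (sign +) -> bounds (0, +inf), value = 1
Edge 2: R (sign -) -> bounds (0, 1), value = 1/2
Edge 3: B (sign +) -> bounds (1/2, 1), value = 3/4
Edge 4: R (sign -) -> bounds (1/2, 3/4), value = 5/8
Edge 5: B (sign +) -> bounds (5/8, 3/4), value = 11/16
Edge 6: R (sign -) -> bounds (5/8, 11/16), value = 21/32
Edge 7: B (sign +) -> bounds (21/32, 11/16), value = 43/64
Edge 8: R (sign -) -> bounds (21/32, 43/64), value = 85/128
Game value = 85/128

85/128


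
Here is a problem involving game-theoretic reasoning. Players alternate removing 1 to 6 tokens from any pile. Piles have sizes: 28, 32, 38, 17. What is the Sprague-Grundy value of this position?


Subtraction set: {1, 2, 3, 4, 5, 6}
For this subtraction set, G(n) = n mod 7 (period = max + 1 = 7).
Pile 1 (size 28): G(28) = 28 mod 7 = 0
Pile 2 (size 32): G(32) = 32 mod 7 = 4
Pile 3 (size 38): G(38) = 38 mod 7 = 3
Pile 4 (size 17): G(17) = 17 mod 7 = 3
Total Grundy value = XOR of all: 0 XOR 4 XOR 3 XOR 3 = 4

4


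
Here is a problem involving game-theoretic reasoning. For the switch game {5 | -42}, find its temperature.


The game is {5 | -42}, a switch {a | b} with numbers a > b.
Cooling {a | b} by t gives {a - t | b + t}, which stops being hot when a - t = b + t, i.e. at t = (a - b)/2. So the temperature of a switch is (a - b)/2.
Temperature = (Left option - Right option) / 2
= (5 - (-42)) / 2
= 47 / 2
= 47/2

47/2


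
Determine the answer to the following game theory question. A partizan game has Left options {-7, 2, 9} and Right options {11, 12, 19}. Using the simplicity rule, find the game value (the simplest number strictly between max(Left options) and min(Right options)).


Left options: {-7, 2, 9}, max = 9
Right options: {11, 12, 19}, min = 11
All options are numbers and max(Left) < min(Right), so by the simplicity theorem the value is the simplest (earliest-born) number strictly between 9 and 11.
The only integer strictly between 9 and 11 is 10.
No non-integer in the interval can be simpler: if x is a non-integer in the interval, then floor(x) or ceil(x) also lies in the interval (the interval contains an integer), and both are proper prefixes of x's sign expansion, i.e. born earlier. So the game value is 10.
Game value = 10

10


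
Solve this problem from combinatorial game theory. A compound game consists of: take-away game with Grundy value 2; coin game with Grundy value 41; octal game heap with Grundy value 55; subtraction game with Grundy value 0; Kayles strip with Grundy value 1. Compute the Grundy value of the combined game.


By the Sprague-Grundy theorem, the Grundy value of a sum of games is the XOR of individual Grundy values.
take-away game: Grundy value = 2. Running XOR: 0 XOR 2 = 2
coin game: Grundy value = 41. Running XOR: 2 XOR 41 = 43
octal game heap: Grundy value = 55. Running XOR: 43 XOR 55 = 28
subtraction game: Grundy value = 0. Running XOR: 28 XOR 0 = 28
Kayles strip: Grundy value = 1. Running XOR: 28 XOR 1 = 29
The combined Grundy value is 29.

29


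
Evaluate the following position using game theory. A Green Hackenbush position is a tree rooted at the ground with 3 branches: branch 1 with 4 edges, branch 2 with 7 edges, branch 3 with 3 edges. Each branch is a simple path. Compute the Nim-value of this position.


The tree has 3 branches from the ground vertex.
In Green Hackenbush, the Nim-value of a simple path of length k is k.
Branch 1: length 4, Nim-value = 4
Branch 2: length 7, Nim-value = 7
Branch 3: length 3, Nim-value = 3
Total Nim-value = XOR of all branch values:
0 XOR 4 = 4
4 XOR 7 = 3
3 XOR 3 = 0
Nim-value of the tree = 0

0


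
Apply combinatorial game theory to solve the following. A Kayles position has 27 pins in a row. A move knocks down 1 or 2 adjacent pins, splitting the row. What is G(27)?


Kayles: a move removes 1 or 2 adjacent pins from a contiguous row.
Removing pins from a row of k leaves two independent rows (a, b) with a + b = k - 1 (one pin) or a + b = k - 2 (two pins); an end removal gives a = 0.
By Sprague-Grundy, G(k) = mex{ G(a) XOR G(b) } over all these splits. G(0) = 0.
G(1): splits (0,0):0^0=0 -> mex({0}) = 1
G(2): splits (0,1):0^1=1 (0,0):0^0=0 -> mex({0, 1}) = 2
G(3): splits (0,2):0^2=2 (1,1):1^1=0 (0,1):0^1=1 -> mex({0, 1, 2}) = 3
G(4): splits (0,3):0^3=3 (1,2):1^2=3 (0,2):0^2=2 (1,1):1^1=0 -> mex({0, 2, 3}) = 1
G(5): splits (0,4):0^1=1 (1,3):1^3=2 (2,2):2^2=0 (0,3):0^3=3 (1,2):1^2=3 -> mex({0, 1, 2, 3}) = 4
G(6) = mex({0, 1, 2, 4}) = 3
G(7) = mex({0, 1, 3, 4, 5}) = 2
G(8) = mex({0, 2, 3, 5, 6}) = 1
G(9) = mex({0, 1, 2, 3, 6, 7}) = 4
G(10) = mex({0, 1, 3, 4, 5, 7}) = 2
G(11) = mex({0, 1, 2, 3, 4, 5}) = 6
G(12) = mex({0, 1, 2, 3, 5, 6, 7}) = 4
G(13) = mex({0, 2, 3, 4, 6, 7}) = 1
G(14) = mex({0, 1, 4, 5, 6, 7}) = 2
G(15) = mex({0, 1, 2, 3, 4, 5, 6}) = 7
G(16) = mex({0, 2, 3, 5, 6, 7}) = 1
G(17) = mex({0, 1, 2, 3, 5, 6, 7}) = 4
G(18) = mex({0, 1, 2, 4, 5, 6}) = 3
G(19) = mex({0, 1, 3, 4, 5, 7}) = 2
G(20) = mex({0, 2, 3, 4, 5, 6, 7}) = 1
G(21) = mex({0, 1, 2, 3, 5, 6, 7}) = 4
G(22) = mex({0, 1, 2, 3, 4, 5, 7}) = 6
G(23) = mex({0, 1, 2, 3, 4, 5, 6}) = 7
G(24) = mex({0, 1, 2, 3, 5, 6, 7}) = 4
G(25) = mex({0, 2, 3, 4, 6, 7}) = 1
G(26) = mex({0, 1, 3, 4, 5, 6, 7}) = 2
G(27) = mex({0, 1, 2, 3, 4, 5, 6, 7}) = 8
Therefore G(27) = 8.

8


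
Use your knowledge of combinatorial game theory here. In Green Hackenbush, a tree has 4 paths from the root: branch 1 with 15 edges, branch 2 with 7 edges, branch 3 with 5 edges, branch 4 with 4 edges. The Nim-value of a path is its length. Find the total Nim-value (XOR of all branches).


The tree has 4 branches from the ground vertex.
In Green Hackenbush, the Nim-value of a simple path of length k is k.
Branch 1: length 15, Nim-value = 15
Branch 2: length 7, Nim-value = 7
Branch 3: length 5, Nim-value = 5
Branch 4: length 4, Nim-value = 4
Total Nim-value = XOR of all branch values:
0 XOR 15 = 15
15 XOR 7 = 8
8 XOR 5 = 13
13 XOR 4 = 9
Nim-value of the tree = 9

9


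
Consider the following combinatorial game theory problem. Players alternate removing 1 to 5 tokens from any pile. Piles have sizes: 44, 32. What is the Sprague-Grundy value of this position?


Subtraction set: {1, 2, 3, 4, 5}
For this subtraction set, G(n) = n mod 6 (period = max + 1 = 6).
Pile 1 (size 44): G(44) = 44 mod 6 = 2
Pile 2 (size 32): G(32) = 32 mod 6 = 2
Total Grundy value = XOR of all: 2 XOR 2 = 0

0


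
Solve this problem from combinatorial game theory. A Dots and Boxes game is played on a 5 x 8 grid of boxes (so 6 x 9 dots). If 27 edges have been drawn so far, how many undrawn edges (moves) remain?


Grid: 5 x 8 boxes, i.e. 6 rows and 9 columns of dots.
Horizontal edges: (rows + 1) * cols = 6 * 8 = 48
Vertical edges: rows * (cols + 1) = 5 * 9 = 45
Total edges: 48 + 45 = 93
Edges drawn: 27
Remaining: 93 - 27 = 66

66


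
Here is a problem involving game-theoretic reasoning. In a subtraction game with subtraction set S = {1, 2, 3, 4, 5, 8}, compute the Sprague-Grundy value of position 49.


The subtraction set is S = {1, 2, 3, 4, 5, 8}.
G(k) = mex{ G(k - s) : s in S, s <= k }. We compute iteratively: G(0) = 0.
G(1) = mex({0}) = 1
G(2) = mex({0, 1}) = 2
G(3) = mex({0, 1, 2}) = 3
G(4) = mex({0, 1, 2, 3}) = 4
G(5) = mex({0, 1, 2, 3, 4}) = 5
G(6) = mex({1, 2, 3, 4, 5}) = 0
G(7) = mex({0, 2, 3, 4, 5}) = 1
G(8) = mex({0, 1, 3, 4, 5}) = 2
G(9) = mex({0, 1, 2, 4, 5}) = 3
G(10) = mex({0, 1, 2, 3, 5}) = 4
G(11) = mex({0, 1, 2, 3, 4}) = 5
G(12) = mex({1, 2, 3, 4, 5}) = 0
G(13) = mex({0, 2, 3, 4, 5}) = 1
Observe that G(6)..G(13) = 0, 1, 2, 3, 4, 5, 0, 1 repeats G(0)..G(7) = 0, 1, 2, 3, 4, 5, 0, 1.
For k >= max(S) = 8, G(k) is determined by the previous 8 values G(k-8)..G(k-1); a window of 8 consecutive values has recurred shifted by 6, so by induction G(k + 6) = G(k) for all k >= 0: the sequence is periodic from the start with period 6.
One period: G(0..5) = 0, 1, 2, 3, 4, 5.
49 mod 6 = 1, so G(49) = G(1) = 1.

1


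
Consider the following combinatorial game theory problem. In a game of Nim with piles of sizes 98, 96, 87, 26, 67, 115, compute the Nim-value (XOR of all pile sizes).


We need the XOR (exclusive or) of all pile sizes.
After XOR-ing pile 1 (size 98): 0 XOR 98 = 98
After XOR-ing pile 2 (size 96): 98 XOR 96 = 2
After XOR-ing pile 3 (size 87): 2 XOR 87 = 85
After XOR-ing pile 4 (size 26): 85 XOR 26 = 79
After XOR-ing pile 5 (size 67): 79 XOR 67 = 12
After XOR-ing pile 6 (size 115): 12 XOR 115 = 127
The Nim-value of this position is 127.

127


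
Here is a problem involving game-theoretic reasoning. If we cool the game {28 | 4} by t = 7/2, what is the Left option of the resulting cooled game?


Original game: {28 | 4} (a switch {a | b} with a > b).
Cooling by t (for t below the temperature (a - b)/2 = 12) taxes each move by t: {a | b} cooled by t is {a - t | b + t}.
Cooling amount: t = 7/2
Cooled Left option: 28 - 7/2 = 49/2
Cooled Right option: 4 + 7/2 = 15/2
Cooled game: {49/2 | 15/2}
Left option = 49/2

49/2


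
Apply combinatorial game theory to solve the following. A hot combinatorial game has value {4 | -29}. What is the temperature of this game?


The game is {4 | -29}, a switch {a | b} with numbers a > b.
Cooling {a | b} by t gives {a - t | b + t}, which stops being hot when a - t = b + t, i.e. at t = (a - b)/2. So the temperature of a switch is (a - b)/2.
Temperature = (Left option - Right option) / 2
= (4 - (-29)) / 2
= 33 / 2
= 33/2

33/2


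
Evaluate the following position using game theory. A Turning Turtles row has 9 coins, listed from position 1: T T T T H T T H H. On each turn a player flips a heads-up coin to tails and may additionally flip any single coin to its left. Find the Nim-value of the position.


Coins: T T T T H T T H H
Key fact: a single head at position k behaves exactly like a Nim heap of size k (turning it to T and optionally flipping a coin at j < k corresponds to moving the heap from k to j, or to 0), and heads combine as a disjunctive sum (two heads at the same place would cancel, matching j XOR j = 0). So the Nim-value is the XOR of the 1-indexed positions of the heads.
Face-up positions (1-indexed): [5, 8, 9]
XOR 0 with 5: 0 XOR 5 = 5
XOR 5 with 8: 5 XOR 8 = 13
XOR 13 with 9: 13 XOR 9 = 4
Nim-value = 4

4


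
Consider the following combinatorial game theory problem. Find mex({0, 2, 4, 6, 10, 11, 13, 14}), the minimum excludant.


Set = {0, 2, 4, 6, 10, 11, 13, 14}
0 is in the set.
1 is NOT in the set. This is the mex.
mex = 1

1


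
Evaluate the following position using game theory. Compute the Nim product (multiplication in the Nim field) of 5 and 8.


Nim multiplication is bilinear over XOR: (u XOR v) * w = (u*w) XOR (v*w).
So we split each operand into its bit components and XOR the pairwise Nim products.
5 = 1 + 4 (as XOR of powers of 2).
8 = 8 (as XOR of powers of 2).
Using the standard Nim-product table on single bits:
  2*2 = 3,   2*4 = 8,   2*8 = 12,
  4*4 = 6,   4*8 = 11,  8*8 = 13,
and  1*x = x (identity), k*l = l*k (commutative).
Pairwise Nim products:
  1 * 8 = 8
  4 * 8 = 11
XOR them: 8 XOR 11 = 3.
Result: 5 * 8 = 3 (in Nim).

3


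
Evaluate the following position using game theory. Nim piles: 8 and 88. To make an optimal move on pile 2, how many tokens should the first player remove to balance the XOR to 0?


Piles: 8 and 88
Current XOR: 8 XOR 88 = 80 (non-zero, so this is an N-position).
To make the XOR zero, we need to find a move that balances the piles.
For pile 2 (size 88): target = 88 XOR 80 = 8
We reduce pile 2 from 88 to 8.
Tokens removed: 88 - 8 = 80
Verification: 8 XOR 8 = 0

80


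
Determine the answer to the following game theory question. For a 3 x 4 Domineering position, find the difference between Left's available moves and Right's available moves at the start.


Board is 3 x 4 (rows x cols).
Left (vertical) placements: (rows-1) * cols = 2 * 4 = 8
Right (horizontal) placements: rows * (cols-1) = 3 * 3 = 9
Advantage = Left - Right = 8 - 9 = -1

-1


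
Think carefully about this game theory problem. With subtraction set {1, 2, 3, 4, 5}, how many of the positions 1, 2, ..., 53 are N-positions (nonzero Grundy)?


Subtraction set S = {1, 2, 3, 4, 5}, so G(n) = n mod 6.
G(n) = 0 when n is a multiple of 6.
Multiples of 6 in [1, 53]: 8
N-positions (nonzero Grundy) = 53 - 8 = 45

45


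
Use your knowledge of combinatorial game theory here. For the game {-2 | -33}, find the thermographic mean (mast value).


Game = {-2 | -33}, a switch {a | b} with numbers a > b.
Its thermograph has left wall a - t and right wall b + t, which meet at t = (a - b)/2, where both equal (a + b)/2. So the mast (mean value) is at (a + b)/2.
Mean = (-2 + (-33))/2 = -35/2 = -35/2

-35/2


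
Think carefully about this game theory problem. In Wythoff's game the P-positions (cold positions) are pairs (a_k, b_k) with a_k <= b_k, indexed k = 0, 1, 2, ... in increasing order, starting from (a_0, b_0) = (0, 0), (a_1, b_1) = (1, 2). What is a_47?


By Wythoff's theorem, a_k = floor(k * phi) and b_k = floor(k * phi^2) = a_k + k, where phi = (1 + sqrt(5))/2 is the golden ratio.
phi = (1 + sqrt(5))/2 = 1.618034
k = 47
k * phi = 47 * 1.618034 = 76.047597
a_47 = floor(k * phi) = 76

76


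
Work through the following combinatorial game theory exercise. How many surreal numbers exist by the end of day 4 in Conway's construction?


Day 0: {|} = 0 is born. Count = 1.
Day n: the number of surreal numbers born by day n is 2^(n+1) - 1.
By day 0: 2^1 - 1 = 1
By day 1: 2^2 - 1 = 3
By day 2: 2^3 - 1 = 7
By day 3: 2^4 - 1 = 15
By day 4: 2^5 - 1 = 31
By day 4: 31 surreal numbers.

31


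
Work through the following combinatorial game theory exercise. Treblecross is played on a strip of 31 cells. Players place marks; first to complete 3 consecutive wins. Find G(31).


Treblecross: place X on empty cells; 3-in-a-row wins.
Playing within two cells of an existing X lets the opponent win at once, so sensible play treats the cells i-2..i+2 around each X as dead. The player left with no safe cell loses, so this is a normal-play take-away game on strips of safe cells.
Placing X at cell i (0-indexed) of a strip of k safe cells leaves independent strips of sizes max(0, i-2) and max(0, k-i-3). Hence G(k) = mex{ G(max(0,i-2)) XOR G(max(0,k-i-3)) : 0 <= i < k }, with G(0) = 0.
G(1): splits (0,0):0^0=0 -> mex({0}) = 1
G(2): splits (0,0):0^0=0 -> mex({0}) = 1
G(3): splits (0,0):0^0=0 -> mex({0}) = 1
G(4): splits (0,1):0^1=1 (0,0):0^0=0 -> mex({0, 1}) = 2
G(5): splits (0,2):0^1=1 (0,1):0^1=1 (0,0):0^0=0 -> mex({0, 1}) = 2
G(6) = mex({1}) = 0
G(7) = mex({0, 1, 2}) = 3
G(8) = mex({0, 1, 2}) = 3
G(9) = mex({0, 2}) = 1
G(10) = mex({0, 2, 3}) = 1
G(11) = mex({0, 3}) = 1
G(12) = mex({1, 3}) = 0
G(13) = mex({0, 1, 2, 3}) = 4
G(14) = mex({0, 1, 2}) = 3
G(15) = mex({0, 1, 2}) = 3
G(16) = mex({0, 1, 2, 4}) = 3
G(17) = mex({0, 1, 3, 4}) = 2
G(18) = mex({0, 1, 3, 4}) = 2
G(19) = mex({0, 1, 3, 5}) = 2
G(20) = mex({0, 1, 2, 3, 5}) = 4
G(21) = mex({0, 1, 2, 3, 5}) = 4
G(22) = mex({1, 2, 6}) = 0
G(23) = mex({0, 1, 2, 3, 4, 6}) = 5
G(24) = mex({0, 1, 2, 3, 4}) = 5
G(25) = mex({0, 1, 3, 4, 7}) = 2
G(26) = mex({0, 1, 3, 4, 5, 7}) = 2
G(27) = mex({0, 1, 3, 5}) = 2
G(28) = mex({0, 1, 2, 5}) = 3
G(29) = mex({0, 1, 2, 4, 5, 6}) = 3
G(30) = mex({1, 2, 4, 6}) = 0
G(31) = mex({0, 1, 2, 3, 4, 6}) = 5
Therefore G(31) = 5.

5


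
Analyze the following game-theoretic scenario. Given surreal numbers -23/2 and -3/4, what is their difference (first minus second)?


x = -23/2, y = -3/4
Converting to common denominator: 4
x = -46/4, y = -3/4
x - y = -23/2 - -3/4 = -43/4

-43/4


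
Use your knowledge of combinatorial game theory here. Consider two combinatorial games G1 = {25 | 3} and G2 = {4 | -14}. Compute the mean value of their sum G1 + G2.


G1 = {25 | 3}, G2 = {4 | -14}
Each is a switch {a | b} with numbers a > b; its mean value is (a + b)/2, and mean value is additive over game sums: m(G1 + G2) = m(G1) + m(G2).
Mean of G1 = (25 + (3))/2 = 28/2 = 14
Mean of G2 = (4 + (-14))/2 = -10/2 = -5
Mean of G1 + G2 = 14 + -5 = 9

9


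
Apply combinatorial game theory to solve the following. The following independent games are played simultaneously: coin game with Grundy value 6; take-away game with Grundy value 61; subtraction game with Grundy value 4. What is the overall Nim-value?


By the Sprague-Grundy theorem, the Grundy value of a sum of games is the XOR of individual Grundy values.
coin game: Grundy value = 6. Running XOR: 0 XOR 6 = 6
take-away game: Grundy value = 61. Running XOR: 6 XOR 61 = 59
subtraction game: Grundy value = 4. Running XOR: 59 XOR 4 = 63
The combined Grundy value is 63.

63


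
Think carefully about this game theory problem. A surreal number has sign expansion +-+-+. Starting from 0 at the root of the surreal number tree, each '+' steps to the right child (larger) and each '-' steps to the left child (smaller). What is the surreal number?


Sign expansion: +-+-+
Rule: track bounds (lo, hi), initially (-inf, +inf). On '+', the current value becomes lo and we move to the simplest number in (value, hi): value + 1 if hi = +inf, otherwise the midpoint (value + hi)/2. On '-', the current value becomes hi and we move to value - 1 if lo = -inf, otherwise the midpoint (lo + value)/2.
Start at 0.
Step 1: sign = +, move right. Bounds: (0, +inf). Value = 1
Step 2: sign = -, move left. Bounds: (0, 1). Value = 1/2
Step 3: sign = +, move right. Bounds: (1/2, 1). Value = 3/4
Step 4: sign = -, move left. Bounds: (1/2, 3/4). Value = 5/8
Step 5: sign = +, move right. Bounds: (5/8, 3/4). Value = 11/16
The surreal number with sign expansion +-+-+ is 11/16.

11/16


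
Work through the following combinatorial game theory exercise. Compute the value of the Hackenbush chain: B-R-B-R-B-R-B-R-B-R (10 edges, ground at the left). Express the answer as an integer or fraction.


Edges (from ground): B-R-B-R-B-R-B-R-B-R
By Berlekamp's sign-expansion rule, a Blue-Red Hackenbush stalk has the value of the surreal number whose sign sequence is the edge sequence with B -> + and R -> -.
Sign sequence: +-+-+-+-+-
Trace the sign expansion in the surreal number tree, starting from 0:
Edge 1: B (sign +) -> bounds (0, +inf), value = 1
Edge 2: R (sign -) -> bounds (0, 1), value = 1/2
Edge 3: B (sign +) -> bounds (1/2, 1), value = 3/4
Edge 4: R (sign -) -> bounds (1/2, 3/4), value = 5/8
Edge 5: B (sign +) -> bounds (5/8, 3/4), value = 11/16
Edge 6: R (sign -) -> bounds (5/8, 11/16), value = 21/32
Edge 7: B (sign +) -> bounds (21/32, 11/16), value = 43/64
Edge 8: R (sign -) -> bounds (21/32, 43/64), value = 85/128
Edge 9: B (sign +) -> bounds (85/128, 43/64), value = 171/256
Edge 10: R (sign -) -> bounds (85/128, 171/256), value = 341/512
Game value = 341/512

341/512


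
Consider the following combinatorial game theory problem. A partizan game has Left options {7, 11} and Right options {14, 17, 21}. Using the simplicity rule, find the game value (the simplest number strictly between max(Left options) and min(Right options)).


Left options: {7, 11}, max = 11
Right options: {14, 17, 21}, min = 14
All options are numbers and max(Left) < min(Right), so by the simplicity theorem the value is the simplest (earliest-born) number strictly between 11 and 14.
Integers 12 through 13 all lie strictly between 11 and 14.
Among integers, the simplest (lowest birthday = smallest |n|; 0 is born on day 0, +-n on day n) is 12.
No non-integer in the interval can be simpler: if x is a non-integer in the interval, then floor(x) or ceil(x) also lies in the interval (the interval contains an integer), and both are proper prefixes of x's sign expansion, i.e. born earlier. So the game value is 12.
Game value = 12

12


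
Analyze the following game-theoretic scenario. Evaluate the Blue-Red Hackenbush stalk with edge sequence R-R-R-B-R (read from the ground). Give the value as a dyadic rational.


Edges (from ground): R-R-R-B-R
By Berlekamp's sign-expansion rule, a Blue-Red Hackenbush stalk has the value of the surreal number whose sign sequence is the edge sequence with B -> + and R -> -.
Sign sequence: ---+-
Trace the sign expansion in the surreal number tree, starting from 0:
Edge 1: R (sign -) -> bounds (-inf, 0), value = -1
Edge 2: R (sign -) -> bounds (-inf, -1), value = -2
Edge 3: R (sign -) -> bounds (-inf, -2), value = -3
Edge 4: B (sign +) -> bounds (-3, -2), value = -5/2
Edge 5: R (sign -) -> bounds (-3, -5/2), value = -11/4
Game value = -11/4

-11/4


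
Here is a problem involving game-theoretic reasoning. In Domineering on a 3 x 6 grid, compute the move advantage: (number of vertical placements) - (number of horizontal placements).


Board is 3 x 6 (rows x cols).
Left (vertical) placements: (rows-1) * cols = 2 * 6 = 12
Right (horizontal) placements: rows * (cols-1) = 3 * 5 = 15
Advantage = Left - Right = 12 - 15 = -3

-3


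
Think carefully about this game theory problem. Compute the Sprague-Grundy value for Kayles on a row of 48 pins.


Kayles: a move removes 1 or 2 adjacent pins from a contiguous row.
Removing pins from a row of k leaves two independent rows (a, b) with a + b = k - 1 (one pin) or a + b = k - 2 (two pins); an end removal gives a = 0.
By Sprague-Grundy, G(k) = mex{ G(a) XOR G(b) } over all these splits. G(0) = 0.
G(1): splits (0,0):0^0=0 -> mex({0}) = 1
G(2): splits (0,1):0^1=1 (0,0):0^0=0 -> mex({0, 1}) = 2
G(3): splits (0,2):0^2=2 (1,1):1^1=0 (0,1):0^1=1 -> mex({0, 1, 2}) = 3
G(4): splits (0,3):0^3=3 (1,2):1^2=3 (0,2):0^2=2 (1,1):1^1=0 -> mex({0, 2, 3}) = 1
G(5): splits (0,4):0^1=1 (1,3):1^3=2 (2,2):2^2=0 (0,3):0^3=3 (1,2):1^2=3 -> mex({0, 1, 2, 3}) = 4
G(6) = mex({0, 1, 2, 4}) = 3
G(7) = mex({0, 1, 3, 4, 5}) = 2
G(8) = mex({0, 2, 3, 5, 6}) = 1
G(9) = mex({0, 1, 2, 3, 6, 7}) = 4
G(10) = mex({0, 1, 3, 4, 5, 7}) = 2
G(11) = mex({0, 1, 2, 3, 4, 5}) = 6
G(12) = mex({0, 1, 2, 3, 5, 6, 7}) = 4
G(13) = mex({0, 2, 3, 4, 6, 7}) = 1
G(14) = mex({0, 1, 4, 5, 6, 7}) = 2
G(15) = mex({0, 1, 2, 3, 4, 5, 6}) = 7
G(16) = mex({0, 2, 3, 5, 6, 7}) = 1
G(17) = mex({0, 1, 2, 3, 5, 6, 7}) = 4
G(18) = mex({0, 1, 2, 4, 5, 6}) = 3
G(19) = mex({0, 1, 3, 4, 5, 7}) = 2
G(20) = mex({0, 2, 3, 4, 5, 6, 7}) = 1
G(21) = mex({0, 1, 2, 3, 5, 6, 7}) = 4
G(22) = mex({0, 1, 2, 3, 4, 5, 7}) = 6
G(23) = mex({0, 1, 2, 3, 4, 5, 6}) = 7
G(24) = mex({0, 1, 2, 3, 5, 6, 7}) = 4
G(25) = mex({0, 2, 3, 4, 6, 7}) = 1
G(26) = mex({0, 1, 3, 4, 5, 6, 7}) = 2
G(27) = mex({0, 1, 2, 3, 4, 5, 6, 7}) = 8
G(28) = mex({0, 1, 2, 3, 4, 6, 7, 8}) = 5
G(29) = mex({0, 1, 2, 3, 5, 6, 7, 8, 9}) = 4
G(30) = mex({0, 1, 2, 3, 4, 5, 6, 9, 10}) = 7
G(31) = mex({0, 1, 3, 4, 5, 7, 10, 11}) = 2
G(32) = mex({0, 2, 3, 4, 5, 6, 7, 9, 11}) = 1
G(33) = mex({0, 1, 2, 3, 4, 5, 6, 7, 9, 12}) = 8
G(34) = mex({0, 1, 2, 3, 4, 5, 7, 8, 11, 12}) = 6
G(35) = mex({0, 1, 2, 3, 4, 5, 6, 8, 9, 10, 11}) = 7
G(36) = mex({0, 1, 2, 3, 5, 6, 7, 9, 10}) = 4
G(37) = mex({0, 2, 3, 4, 6, 7, 9, 10, 11, 12}) = 1
G(38) = mex({0, 1, 3, 4, 5, 6, 7, 9, 10, 11, 12}) = 2
G(39) = mex({0, 1, 2, 4, 5, 6, 7, 9, 10, 12, 14}) = 3
G(40) = mex({0, 2, 3, 4, 6, 7, 11, 12, 14}) = 1
G(41) = mex({0, 1, 2, 3, 5, 6, 7, 9, 10, 11, 12}) = 4
G(42) = mex({0, 1, 2, 3, 4, 5, 6, 9, 10}) = 7
G(43) = mex({0, 1, 3, 4, 5, 7, 9, 10, 12, 15}) = 2
G(44) = mex({0, 2, 3, 4, 5, 6, 7, 9, 10, 12, 15}) = 1
G(45) = mex({0, 1, 2, 3, 4, 5, 6, 7, 9, 10, 12, 14}) = 8
G(46) = mex({0, 1, 3, 4, 5, 7, 8, 11, 12, 14}) = 2
G(47) = mex({0, 1, 2, 3, 4, 5, 6, 8, 9, 10, 11, 12}) = 7
G(48) = mex({0, 1, 2, 3, 5, 6, 7, 9, 10}) = 4
Therefore G(48) = 4.

4


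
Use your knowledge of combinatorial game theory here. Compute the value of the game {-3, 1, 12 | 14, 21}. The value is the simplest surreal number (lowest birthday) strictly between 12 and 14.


Left options: {-3, 1, 12}, max = 12
Right options: {14, 21}, min = 14
All options are numbers and max(Left) < min(Right), so by the simplicity theorem the value is the simplest (earliest-born) number strictly between 12 and 14.
The only integer strictly between 12 and 14 is 13.
No non-integer in the interval can be simpler: if x is a non-integer in the interval, then floor(x) or ceil(x) also lies in the interval (the interval contains an integer), and both are proper prefixes of x's sign expansion, i.e. born earlier. So the game value is 13.
Game value = 13

13


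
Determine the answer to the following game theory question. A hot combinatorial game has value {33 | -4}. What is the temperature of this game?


The game is {33 | -4}, a switch {a | b} with numbers a > b.
Cooling {a | b} by t gives {a - t | b + t}, which stops being hot when a - t = b + t, i.e. at t = (a - b)/2. So the temperature of a switch is (a - b)/2.
Temperature = (Left option - Right option) / 2
= (33 - (-4)) / 2
= 37 / 2
= 37/2

37/2


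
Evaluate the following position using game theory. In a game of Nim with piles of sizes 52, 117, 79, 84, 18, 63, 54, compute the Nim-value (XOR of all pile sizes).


We need the XOR (exclusive or) of all pile sizes.
After XOR-ing pile 1 (size 52): 0 XOR 52 = 52
After XOR-ing pile 2 (size 117): 52 XOR 117 = 65
After XOR-ing pile 3 (size 79): 65 XOR 79 = 14
After XOR-ing pile 4 (size 84): 14 XOR 84 = 90
After XOR-ing pile 5 (size 18): 90 XOR 18 = 72
After XOR-ing pile 6 (size 63): 72 XOR 63 = 119
After XOR-ing pile 7 (size 54): 119 XOR 54 = 65
The Nim-value of this position is 65.

65


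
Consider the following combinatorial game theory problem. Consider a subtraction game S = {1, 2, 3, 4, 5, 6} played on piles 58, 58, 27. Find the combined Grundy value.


Subtraction set: {1, 2, 3, 4, 5, 6}
For this subtraction set, G(n) = n mod 7 (period = max + 1 = 7).
Pile 1 (size 58): G(58) = 58 mod 7 = 2
Pile 2 (size 58): G(58) = 58 mod 7 = 2
Pile 3 (size 27): G(27) = 27 mod 7 = 6
Total Grundy value = XOR of all: 2 XOR 2 XOR 6 = 6

6


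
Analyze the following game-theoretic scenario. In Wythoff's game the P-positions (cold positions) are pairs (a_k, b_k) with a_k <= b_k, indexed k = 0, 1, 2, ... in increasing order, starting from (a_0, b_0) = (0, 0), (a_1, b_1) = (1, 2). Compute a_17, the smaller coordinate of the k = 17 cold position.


By Wythoff's theorem, a_k = floor(k * phi) and b_k = floor(k * phi^2) = a_k + k, where phi = (1 + sqrt(5))/2 is the golden ratio.
phi = (1 + sqrt(5))/2 = 1.618034
k = 17
k * phi = 17 * 1.618034 = 27.506578
a_17 = floor(k * phi) = 27

27


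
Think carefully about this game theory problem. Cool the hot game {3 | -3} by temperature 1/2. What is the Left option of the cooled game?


Original game: {3 | -3} (a switch {a | b} with a > b).
Cooling by t (for t below the temperature (a - b)/2 = 3) taxes each move by t: {a | b} cooled by t is {a - t | b + t}.
Cooling amount: t = 1/2
Cooled Left option: 3 - 1/2 = 5/2
Cooled Right option: -3 + 1/2 = -5/2
Cooled game: {5/2 | -5/2}
Left option = 5/2

5/2


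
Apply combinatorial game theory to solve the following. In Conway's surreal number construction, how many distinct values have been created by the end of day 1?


Day 0: {|} = 0 is born. Count = 1.
Day n: the number of surreal numbers born by day n is 2^(n+1) - 1.
By day 0: 2^1 - 1 = 1
By day 1: 2^2 - 1 = 3
By day 1: 3 surreal numbers.

3


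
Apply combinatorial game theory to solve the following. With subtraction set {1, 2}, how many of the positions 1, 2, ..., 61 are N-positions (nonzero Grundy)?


Subtraction set S = {1, 2}, so G(n) = n mod 3.
G(n) = 0 when n is a multiple of 3.
Multiples of 3 in [1, 61]: 20
N-positions (nonzero Grundy) = 61 - 20 = 41

41


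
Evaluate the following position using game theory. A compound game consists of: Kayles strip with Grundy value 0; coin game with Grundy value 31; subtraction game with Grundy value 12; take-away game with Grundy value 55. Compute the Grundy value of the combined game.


By the Sprague-Grundy theorem, the Grundy value of a sum of games is the XOR of individual Grundy values.
Kayles strip: Grundy value = 0. Running XOR: 0 XOR 0 = 0
coin game: Grundy value = 31. Running XOR: 0 XOR 31 = 31
subtraction game: Grundy value = 12. Running XOR: 31 XOR 12 = 19
take-away game: Grundy value = 55. Running XOR: 19 XOR 55 = 36
The combined Grundy value is 36.

36


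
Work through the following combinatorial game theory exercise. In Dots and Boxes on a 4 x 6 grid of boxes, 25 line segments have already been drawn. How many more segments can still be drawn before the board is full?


Grid: 4 x 6 boxes, i.e. 5 rows and 7 columns of dots.
Horizontal edges: (rows + 1) * cols = 5 * 6 = 30
Vertical edges: rows * (cols + 1) = 4 * 7 = 28
Total edges: 30 + 28 = 58
Edges drawn: 25
Remaining: 58 - 25 = 33

33


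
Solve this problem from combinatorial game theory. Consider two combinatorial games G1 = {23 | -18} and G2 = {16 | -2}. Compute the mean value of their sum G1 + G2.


G1 = {23 | -18}, G2 = {16 | -2}
Each is a switch {a | b} with numbers a > b; its mean value is (a + b)/2, and mean value is additive over game sums: m(G1 + G2) = m(G1) + m(G2).
Mean of G1 = (23 + (-18))/2 = 5/2 = 5/2
Mean of G2 = (16 + (-2))/2 = 14/2 = 7
Mean of G1 + G2 = 5/2 + 7 = 19/2

19/2


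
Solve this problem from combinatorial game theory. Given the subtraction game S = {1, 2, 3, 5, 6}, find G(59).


The subtraction set is S = {1, 2, 3, 5, 6}.
G(k) = mex{ G(k - s) : s in S, s <= k }. We compute iteratively: G(0) = 0.
G(1) = mex({0}) = 1
G(2) = mex({0, 1}) = 2
G(3) = mex({0, 1, 2}) = 3
G(4) = mex({1, 2, 3}) = 0
G(5) = mex({0, 2, 3}) = 1
G(6) = mex({0, 1, 3}) = 2
G(7) = mex({0, 1, 2}) = 3
G(8) = mex({1, 2, 3}) = 0
G(9) = mex({0, 2, 3}) = 1
Observe that G(4)..G(9) = 0, 1, 2, 3, 0, 1 repeats G(0)..G(5) = 0, 1, 2, 3, 0, 1.
For k >= max(S) = 6, G(k) is determined by the previous 6 values G(k-6)..G(k-1); a window of 6 consecutive values has recurred shifted by 4, so by induction G(k + 4) = G(k) for all k >= 0: the sequence is periodic from the start with period 4.
One period: G(0..3) = 0, 1, 2, 3.
59 mod 4 = 3, so G(59) = G(3) = 3.

3
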